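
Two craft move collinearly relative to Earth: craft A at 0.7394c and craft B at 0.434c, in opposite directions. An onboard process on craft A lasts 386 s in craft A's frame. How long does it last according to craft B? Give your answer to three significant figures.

841 s

Transform craft A's velocity into craft B's frame: (0.7394 + 0.434)/(1 + 0.7394·0.434) = 1.1734/1.3208996, so the relative speed is 0.88833c.
γ for this relative speed: γ = 1/√(1 − 0.78913) = 2.1777.
The clock on craft A records proper time, so craft B measures Δt = γΔτ = 2.1777 × 386 = 841 s.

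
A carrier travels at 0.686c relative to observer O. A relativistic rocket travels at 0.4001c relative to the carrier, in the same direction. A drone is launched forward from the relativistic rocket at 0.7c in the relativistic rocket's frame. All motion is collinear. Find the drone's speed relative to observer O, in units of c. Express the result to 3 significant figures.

0.972c

Compose velocities in two stages. Stage 1 (into S'): u₁ = (0.7+0.4001)/(1+0.7×0.4001) = 0.85941.
Stage 2 (into S): u = (0.85941+0.686)/(1+0.85941×0.686) = 0.97223, so the speed is 0.972c.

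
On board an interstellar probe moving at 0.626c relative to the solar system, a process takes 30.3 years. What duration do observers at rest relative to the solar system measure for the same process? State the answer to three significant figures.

38.9 years

Lorentz factor: γ = (1 − 0.391876)^(−1/2) = 1.2823.
The onboard clock measures proper time, so the interval in the rest frame of the solar system is dilated: Δt = γ·Δτ = 1.2823 × 30.3 years = 38.9 years.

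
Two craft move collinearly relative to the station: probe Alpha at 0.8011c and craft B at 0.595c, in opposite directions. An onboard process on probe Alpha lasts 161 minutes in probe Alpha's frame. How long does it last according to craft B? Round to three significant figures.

494 minutes

Transform probe Alpha's velocity into craft B's frame: (0.8011 + 0.595)/(1 + 0.8011·0.595) = 1.3961/1.4766545, so the relative speed is 0.94545c.
At |u| = 0.94545c, γ = (1 − 0.893876)^(−1/2) = 3.0697.
The clock on probe Alpha records proper time, so craft B measures Δt = γΔτ = 3.0697 × 161 = 494 minutes.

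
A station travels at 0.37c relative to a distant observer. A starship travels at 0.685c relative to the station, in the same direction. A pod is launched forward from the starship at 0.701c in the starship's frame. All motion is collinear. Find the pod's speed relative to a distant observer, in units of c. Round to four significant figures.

First combine the pod and starship (S''→S'): u₁ = (0.701 + 0.685)/(1 + 0.701×0.685) = 1.386/1.480185 = 0.93637.
Then combine with the station (S'→S): u = (0.93637 + 0.37)/(1 + 0.93637×0.37) = 1.30637/1.3464569 = 0.97023.

0.9702c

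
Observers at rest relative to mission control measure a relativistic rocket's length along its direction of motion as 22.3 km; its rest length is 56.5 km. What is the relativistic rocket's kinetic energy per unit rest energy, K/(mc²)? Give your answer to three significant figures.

1.53

γ = L₀/L = 56.5/22.3 = 2.53363.
K/(mc²) = γ − 1 = 2.53363 − 1 = 1.53.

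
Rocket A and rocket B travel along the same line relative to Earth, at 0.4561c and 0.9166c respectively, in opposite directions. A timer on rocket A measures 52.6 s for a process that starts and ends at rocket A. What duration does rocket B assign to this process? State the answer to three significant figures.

Speed of rocket A in rocket B's frame: u = (v_A + v_B)/(1 + v_A v_B/c²) = (0.4561 + 0.9166)/(1 + 0.4561×0.9166) = 1.3727/1.41806126 = 0.96801; |u| = 0.96801c.
γ for this relative speed: γ = 1/√(1 − 0.937043) = 3.9855.
Rocket A's interval is proper; time dilation gives Δt_B = γΔτ = 3.9855 × 52.6 s = 210 s.

210 s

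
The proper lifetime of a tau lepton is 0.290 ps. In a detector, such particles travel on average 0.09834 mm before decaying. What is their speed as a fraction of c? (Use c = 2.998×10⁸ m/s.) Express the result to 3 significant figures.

Let x = d/(cτ) = 9.834×10^-5 m / (2.998×10⁸ m/s × 2.900×10^-13 s) = 1.1311. Since d = βγcτ, x = βγ = β/√(1−β²).
Solving: β² = x²/(1+x²) = 1.27939/2.27939 = 0.561286, so β = 0.749.

0.749c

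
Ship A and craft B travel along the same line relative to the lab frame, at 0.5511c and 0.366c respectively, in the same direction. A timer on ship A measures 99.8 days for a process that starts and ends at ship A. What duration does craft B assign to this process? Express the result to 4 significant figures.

102.6 days

The velocity of ship A relative to craft B is (0.5511 − 0.366)c / (1 − 0.5511×0.366) = 0.23187c; relative speed 0.23187c.
γ for this relative speed: γ = 1/√(1 − 0.0537637) = 1.028.
The clock on ship A records proper time, so craft B measures Δt = γΔτ = 1.028 × 99.8 = 102.6 days.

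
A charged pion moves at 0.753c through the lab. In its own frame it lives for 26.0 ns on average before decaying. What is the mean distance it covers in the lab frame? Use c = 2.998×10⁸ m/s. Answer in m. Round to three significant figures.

8.92 m

γ = 1/√(1 − β²) = 1/√(1 − 0.567009) = 1/√0.432991 = 1/0.658021 = 1.5197.
Lab-frame lifetime: Δt = γτ = 1.5197 × 26.0 ns = 39.512 ns.
Distance: d = vΔt = 0.753 × 2.998×10⁸ m/s × 3.9512×10^-8 s = 8.92 m.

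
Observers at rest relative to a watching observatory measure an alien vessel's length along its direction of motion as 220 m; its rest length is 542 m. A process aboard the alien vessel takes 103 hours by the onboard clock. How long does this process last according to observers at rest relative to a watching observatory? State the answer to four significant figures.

γ = L₀/L = 542/220 = 2.46364.
Δt = γΔτ = 2.46364 × 103 = 253.8 hours.

253.8 hours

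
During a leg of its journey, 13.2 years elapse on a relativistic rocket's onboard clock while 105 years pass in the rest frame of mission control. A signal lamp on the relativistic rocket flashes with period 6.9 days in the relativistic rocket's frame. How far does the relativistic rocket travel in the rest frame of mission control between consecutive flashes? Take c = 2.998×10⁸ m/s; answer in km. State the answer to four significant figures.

1.410×10^12 km

From Δt = γΔτ: γ = 105/13.2 = 7.95455.
β = √(1 − 1/γ²) = 0.99207. Lab-frame period = γτ = 7.95455×6.9 days = 54.886 days. Distance = βc × γτ = 0.99207 × 2.998×10⁸ m/s × 4742150.4 s = 1.4104×10^15 m = 1.410×10^12 km.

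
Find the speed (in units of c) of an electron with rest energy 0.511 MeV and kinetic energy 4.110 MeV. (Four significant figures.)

0.9939c

K = (γ−1)mc², so γ = 1 + 4.110/0.511 = 9.0431.
Then v/c = √(1 − γ⁻²) = √(1 − 0.0122283) = √0.9877717 = 0.9939.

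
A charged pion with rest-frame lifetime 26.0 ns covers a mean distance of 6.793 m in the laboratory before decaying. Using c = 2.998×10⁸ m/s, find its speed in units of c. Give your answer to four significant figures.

0.6570c

Lab distance = (lab lifetime)·v = γτ·βc, so βγ = d/(cτ) = 6.793/(2.998×10⁸ × 2.600×10^-8) = 0.87148.
With βγ = 0.87148: γ² = 1 + (βγ)² = 1.759477, and β = (βγ)/γ = 0.87148/1.32645 = 0.6570.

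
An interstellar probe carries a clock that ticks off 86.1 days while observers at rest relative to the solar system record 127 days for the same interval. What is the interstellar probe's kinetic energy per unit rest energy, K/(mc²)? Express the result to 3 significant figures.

γ = Δt/Δτ = 127/86.1 = 1.47503.
Since K = (γ−1)mc², K/(mc²) = 1.47503 − 1 = 0.475.

0.475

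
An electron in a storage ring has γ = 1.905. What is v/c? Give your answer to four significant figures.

0.8511

β = √(1 − 1/γ²) = √(1 − 1/3.629025) = √0.724444 = 0.8511.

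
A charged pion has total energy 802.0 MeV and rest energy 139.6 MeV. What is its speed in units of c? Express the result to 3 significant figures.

0.985c

γ = E/(mc²) = 802.0/139.6 = 5.745.
β = √(1 − 1/γ²) = √(1 − 0.0302984) = √0.9697016 = 0.985.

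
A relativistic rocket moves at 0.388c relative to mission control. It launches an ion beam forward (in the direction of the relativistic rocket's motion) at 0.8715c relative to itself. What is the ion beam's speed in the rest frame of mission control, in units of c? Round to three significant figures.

Relativistic velocity addition: u = (u' + v)/(1 + u'v/c²), with u' = 0.8715c and v = 0.388c.
Numerator: 0.8715 + 0.388 = 1.2595. Denominator: 1 + (0.8715)(0.388) = 1.338142.
u = 1.2595/1.338142 = 0.94123, so the speed is 0.941c.

0.941c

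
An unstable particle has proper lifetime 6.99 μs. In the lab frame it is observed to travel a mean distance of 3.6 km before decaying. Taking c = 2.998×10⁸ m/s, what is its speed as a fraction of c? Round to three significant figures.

Lab distance = (lab lifetime)·v = γτ·βc, so βγ = d/(cτ) = 3600/(2.998×10⁸ × 6.990×10^-6) = 1.7179.
With βγ = 1.7179: γ² = 1 + (βγ)² = 3.95118, and β = (βγ)/γ = 1.7179/1.98776 = 0.864.

0.864c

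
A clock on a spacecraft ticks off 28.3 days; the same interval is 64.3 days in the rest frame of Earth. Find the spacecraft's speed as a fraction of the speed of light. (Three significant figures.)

0.898c

γ = Δt/Δτ = 64.3/28.3 = 2.2721.
β = √(1 − 1/γ²) = √(1 − 0.193707) = √0.806293 = 0.898.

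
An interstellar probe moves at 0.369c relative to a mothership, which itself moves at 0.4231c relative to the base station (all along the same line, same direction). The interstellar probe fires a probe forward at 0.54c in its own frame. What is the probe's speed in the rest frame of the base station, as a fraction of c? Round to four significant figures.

Apply u = (u'+v)/(1+u'v) twice. Probe in the mothership frame: (0.54+0.369)/(1+0.54·0.369) = 0.909/1.19926 = 0.75797c.
That velocity, transformed to the rest frame of the base station: (0.75797+0.4231)/(1+0.75797·0.4231) = 1.18107/1.320697107 = 0.89428c.

0.8943c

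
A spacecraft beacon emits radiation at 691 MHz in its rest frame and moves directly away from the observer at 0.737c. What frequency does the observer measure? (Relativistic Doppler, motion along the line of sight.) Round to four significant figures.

Relativistic Doppler (source moving away): f_obs = f_src · √((1−β)/(1+β)).
With β = 0.737: factor = √(0.263/1.737) = 0.38911.
f_obs = 691 × 0.38911 = 268.9 MHz.

268.9 MHz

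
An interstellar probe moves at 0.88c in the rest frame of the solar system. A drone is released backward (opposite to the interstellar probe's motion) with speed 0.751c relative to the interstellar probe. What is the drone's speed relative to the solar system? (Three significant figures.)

0.380c

Relativistic velocity addition: u = (u' + v)/(1 + u'v/c²), with u' = −0.751c and v = 0.88c.
Numerator: −0.751 + 0.88 = 0.129. Denominator: 1 + (−0.751)(0.88) = 0.33912.
u = 0.129/0.33912 = 0.3804, so the speed is 0.380c.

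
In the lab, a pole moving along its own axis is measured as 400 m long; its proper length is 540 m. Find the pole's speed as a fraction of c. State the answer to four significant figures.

Length contraction gives γ = L₀/L = 540/400 = 1.35.
β = √(1 − 1/γ²) = √0.451303 = 0.6718.

0.6718c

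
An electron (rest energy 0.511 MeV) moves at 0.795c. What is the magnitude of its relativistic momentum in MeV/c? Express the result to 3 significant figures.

0.670 MeV/c

γ = 1/√(1 − β²) = 1/√(1 − 0.632025) = 1/√0.367975 = 1/0.606609 = 1.6485.
Momentum: p = γβ·mc = 1.6485 × 0.795 × 0.511 MeV/c = 0.670 MeV/c.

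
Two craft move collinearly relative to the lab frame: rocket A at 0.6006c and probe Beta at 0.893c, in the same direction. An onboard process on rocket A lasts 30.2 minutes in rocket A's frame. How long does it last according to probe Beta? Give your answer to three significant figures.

Speed of rocket A in probe Beta's frame: u = (v_A − v_B)/(1 − v_A v_B/c²) = (0.6006 − 0.893)/(1 − 0.6006×0.893) = −0.2924/0.4636642 = −0.63063; |u| = 0.63063c.
γ for this relative speed: γ = 1/√(1 − 0.397694) = 1.2885.
The clock on rocket A records proper time, so probe Beta measures Δt = γΔτ = 1.2885 × 30.2 = 38.9 minutes.

38.9 minutes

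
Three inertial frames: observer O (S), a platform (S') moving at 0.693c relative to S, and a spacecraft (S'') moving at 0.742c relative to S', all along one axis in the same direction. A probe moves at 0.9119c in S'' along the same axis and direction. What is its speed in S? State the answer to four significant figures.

Apply u = (u'+v)/(1+u'v) twice. Probe in the platform frame: (0.9119+0.742)/(1+0.9119·0.742) = 1.6539/1.6766298 = 0.98644c.
That velocity, transformed to the rest frame of observer O: (0.98644+0.693)/(1+0.98644·0.693) = 1.67944/1.68360292 = 0.99753c.

0.9975c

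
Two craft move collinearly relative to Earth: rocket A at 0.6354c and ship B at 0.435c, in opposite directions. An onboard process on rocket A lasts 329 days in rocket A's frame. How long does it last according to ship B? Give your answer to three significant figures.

Speed of rocket A in ship B's frame: u = (v_A + v_B)/(1 + v_A v_B/c²) = (0.6354 + 0.435)/(1 + 0.6354×0.435) = 1.0704/1.276399 = 0.83861; |u| = 0.83861c.
At |u| = 0.83861c, γ = (1 − 0.703267)^(−1/2) = 1.8358.
Rocket A's interval is proper; time dilation gives Δt_B = γΔτ = 1.8358 × 329 days = 604 days.

604 days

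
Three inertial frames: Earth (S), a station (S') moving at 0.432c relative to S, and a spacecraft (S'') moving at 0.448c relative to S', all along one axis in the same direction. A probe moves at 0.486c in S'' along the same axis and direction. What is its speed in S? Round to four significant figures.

Compose velocities in two stages. Stage 1 (into S'): u₁ = (0.486+0.448)/(1+0.486×0.448) = 0.767.
Stage 2 (into S): u = (0.767+0.432)/(1+0.767×0.432) = 0.90059, so the speed is 0.9006c.

0.9006c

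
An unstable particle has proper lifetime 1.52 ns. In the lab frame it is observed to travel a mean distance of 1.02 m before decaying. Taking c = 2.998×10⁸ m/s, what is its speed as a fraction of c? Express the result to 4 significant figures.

0.9130c

Let x = d/(cτ) = 1.020 m / (2.998×10⁸ m/s × 1.520×10^-9 s) = 2.2383. Since d = βγcτ, x = βγ = β/√(1−β²).
Solving: β² = x²/(1+x²) = 5.00999/6.00999 = 0.83361, so β = 0.9130.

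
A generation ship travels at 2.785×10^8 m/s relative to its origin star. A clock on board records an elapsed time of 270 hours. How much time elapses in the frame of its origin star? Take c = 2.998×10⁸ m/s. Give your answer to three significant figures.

729 hours

β = v/c = (2.785×10^8 m/s)/(2.998×10⁸ m/s) = 0.928953.
β² = 0.8629537, so γ = 1/√0.1370463 = 2.7013.
Time dilation: Δt = γ·Δτ = 2.7013 × 270 = 729 hours.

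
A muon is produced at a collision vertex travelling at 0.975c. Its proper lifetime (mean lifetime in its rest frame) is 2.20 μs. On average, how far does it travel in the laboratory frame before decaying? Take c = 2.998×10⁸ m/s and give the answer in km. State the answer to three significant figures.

2.89 km

With β = 0.975, γ = 1/√(1 − 0.975²) = 1/√0.049375 = 4.5004.
Lab-frame lifetime: Δt = γτ = 4.5004 × 2.20 μs = 9.9009 μs.
Distance: d = vΔt = 0.975 × 2.998×10⁸ m/s × 9.9009×10^-6 s = 2890 m = 2.89 km.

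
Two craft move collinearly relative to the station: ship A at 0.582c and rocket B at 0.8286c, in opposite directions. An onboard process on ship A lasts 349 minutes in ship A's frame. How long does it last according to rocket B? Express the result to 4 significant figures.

1136 minutes

Transform ship A's velocity into rocket B's frame: (0.582 + 0.8286)/(1 + 0.582·0.8286) = 1.4106/1.4822452, so the relative speed is 0.95166c.
At |u| = 0.95166c, γ = (1 − 0.905657)^(−1/2) = 3.2557.
Ship A's interval is proper; time dilation gives Δt_B = γΔτ = 3.2557 × 349 minutes = 1136 minutes.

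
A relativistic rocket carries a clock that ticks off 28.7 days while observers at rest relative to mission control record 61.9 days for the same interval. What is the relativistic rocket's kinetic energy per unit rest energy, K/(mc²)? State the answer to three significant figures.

1.16

The time-dilation ratio gives γ = 61.9/28.7 = 2.15679.
Since K = (γ−1)mc², K/(mc²) = 2.15679 − 1 = 1.16.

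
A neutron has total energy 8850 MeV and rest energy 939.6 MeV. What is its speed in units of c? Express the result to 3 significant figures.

0.994c

Total energy E = γmc² gives γ = 8850/939.6 = 9.4189.
Hence β = √(1 − 1/γ²) = √(1 − 0.011272) = √0.988728 = 0.994.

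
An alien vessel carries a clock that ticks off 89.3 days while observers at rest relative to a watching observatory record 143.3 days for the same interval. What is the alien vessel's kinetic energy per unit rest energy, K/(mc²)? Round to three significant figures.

0.605

From Δt = γΔτ: γ = 143.3/89.3 = 1.6047.
K/(mc²) = γ − 1 = 1.6047 − 1 = 0.605.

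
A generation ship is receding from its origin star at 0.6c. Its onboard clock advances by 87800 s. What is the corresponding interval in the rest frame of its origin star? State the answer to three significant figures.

β² = 0.36, so γ = 1/√0.64 = 1.25.
Time dilation: Δt = γ·Δτ = 1.25 × 87800 = 1.10×10^5 s.

1.10×10^5 s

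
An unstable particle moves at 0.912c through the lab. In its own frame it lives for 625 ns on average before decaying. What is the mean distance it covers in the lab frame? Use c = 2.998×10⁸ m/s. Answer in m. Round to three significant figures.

γ = 1/√(1 − β²) = 1/√(1 − 0.831744) = 1/√0.168256 = 1/0.41019 = 2.4379.
Lab-frame lifetime: Δt = γτ = 2.4379 × 625 ns = 1523.7 ns.
Distance: d = vΔt = 0.912 × 2.998×10⁸ m/s × 1.5237×10^-6 s = 417 m.

417 m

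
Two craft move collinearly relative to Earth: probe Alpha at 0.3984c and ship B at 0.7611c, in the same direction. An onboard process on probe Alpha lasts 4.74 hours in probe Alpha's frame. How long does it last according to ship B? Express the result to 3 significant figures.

5.55 hours

Speed of probe Alpha in ship B's frame: u = (v_A − v_B)/(1 − v_A v_B/c²) = (0.3984 − 0.7611)/(1 − 0.3984×0.7611) = −0.3627/0.69677776 = −0.52054; |u| = 0.52054c.
At |u| = 0.52054c, γ = (1 − 0.270962)^(−1/2) = 1.1712.
Probe Alpha's interval is proper; time dilation gives Δt_B = γΔτ = 1.1712 × 4.74 hours = 5.55 hours.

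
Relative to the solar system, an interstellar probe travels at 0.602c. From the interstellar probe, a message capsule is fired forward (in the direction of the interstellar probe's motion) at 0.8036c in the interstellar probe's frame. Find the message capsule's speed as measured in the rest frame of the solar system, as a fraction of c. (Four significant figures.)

0.9473c

In units of c, u = (u' + v)/(1 + u'v) with u' = 0.8036 and v = 0.602.
Numerator: 0.8036 + 0.602 = 1.4056. Denominator: 1 + (0.8036)(0.602) = 1.4837672.
u = 1.4056/1.4837672 = 0.94732, so the speed is 0.9473c.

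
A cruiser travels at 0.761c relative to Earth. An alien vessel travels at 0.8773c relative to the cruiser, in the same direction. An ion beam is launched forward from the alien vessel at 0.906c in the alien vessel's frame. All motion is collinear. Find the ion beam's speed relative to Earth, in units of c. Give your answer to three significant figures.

Apply u = (u'+v)/(1+u'v) twice. Ion beam in the cruiser frame: (0.906+0.8773)/(1+0.906·0.8773) = 1.7833/1.7948338 = 0.99357c.
That velocity, transformed to the rest frame of Earth: (0.99357+0.761)/(1+0.99357·0.761) = 1.75457/1.75610677 = 0.99912c.

0.999c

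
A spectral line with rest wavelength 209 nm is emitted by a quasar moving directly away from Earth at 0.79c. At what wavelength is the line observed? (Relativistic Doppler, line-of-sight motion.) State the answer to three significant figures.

610 nm

Relativistic Doppler for wavelength: λ_obs = λ_src · √((1+β)/(1−β)).
With β = 0.79: factor = √(1.79/0.21) = 2.9196.
λ_obs = 209 × 2.9196 = 610 nm.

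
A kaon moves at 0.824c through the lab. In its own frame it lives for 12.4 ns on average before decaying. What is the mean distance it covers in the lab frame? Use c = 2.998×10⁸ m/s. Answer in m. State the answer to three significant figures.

5.41 m

Lorentz factor: γ = (1 − 0.678976)^(−1/2) = 1.7649.
Lab-frame lifetime: Δt = γτ = 1.7649 × 12.4 ns = 21.885 ns.
Distance: d = vΔt = 0.824 × 2.998×10⁸ m/s × 2.1885×10^-8 s = 5.41 m.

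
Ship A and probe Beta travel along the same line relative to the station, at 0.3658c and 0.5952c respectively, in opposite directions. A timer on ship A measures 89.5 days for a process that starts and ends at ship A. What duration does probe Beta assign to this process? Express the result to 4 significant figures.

Speed of ship A in probe Beta's frame: u = (v_A + v_B)/(1 + v_A v_B/c²) = (0.3658 + 0.5952)/(1 + 0.3658×0.5952) = 0.961/1.21772416 = 0.78918; |u| = 0.78918c.
At |u| = 0.78918c, γ = (1 − 0.622805)^(−1/2) = 1.6282.
Ship A's interval is proper; time dilation gives Δt_B = γΔτ = 1.6282 × 89.5 days = 145.7 days.

145.7 days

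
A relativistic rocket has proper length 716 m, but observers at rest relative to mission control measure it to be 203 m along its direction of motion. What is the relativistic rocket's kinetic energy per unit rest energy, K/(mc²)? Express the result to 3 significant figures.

γ = L₀/L = 716/203 = 3.52709.
K/(mc²) = γ − 1 = 3.52709 − 1 = 2.53.

2.53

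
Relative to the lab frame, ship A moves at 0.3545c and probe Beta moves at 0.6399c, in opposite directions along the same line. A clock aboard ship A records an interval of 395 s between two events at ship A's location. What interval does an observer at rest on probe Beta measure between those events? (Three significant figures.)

674 s

The velocity of ship A relative to probe Beta is (0.3545 + 0.6399)c / (1 + 0.3545×0.6399) = 0.81053c; relative speed 0.81053c.
γ for this relative speed: γ = 1/√(1 − 0.656959) = 1.7074.
The clock on ship A records proper time, so probe Beta measures Δt = γΔτ = 1.7074 × 395 = 674 s.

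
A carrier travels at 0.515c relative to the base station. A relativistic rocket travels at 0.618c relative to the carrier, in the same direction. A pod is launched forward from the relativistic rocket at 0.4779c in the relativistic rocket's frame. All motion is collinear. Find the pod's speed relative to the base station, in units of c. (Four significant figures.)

0.9480c

First combine the pod and relativistic rocket (S''→S'): u₁ = (0.4779 + 0.618)/(1 + 0.4779×0.618) = 1.0959/1.2953422 = 0.84603.
Then combine with the carrier (S'→S): u = (0.84603 + 0.515)/(1 + 0.84603×0.515) = 1.36103/1.43570545 = 0.94799.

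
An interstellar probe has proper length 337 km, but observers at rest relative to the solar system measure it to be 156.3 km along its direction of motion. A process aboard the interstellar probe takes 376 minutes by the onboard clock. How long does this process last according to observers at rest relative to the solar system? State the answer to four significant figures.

810.7 minutes

γ = L₀/L = 337/156.3 = 2.15611.
Δt = γΔτ = 2.15611 × 376 = 810.7 minutes.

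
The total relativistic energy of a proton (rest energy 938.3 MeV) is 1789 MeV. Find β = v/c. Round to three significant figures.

0.851

Total energy E = γmc² gives γ = 1789/938.3 = 1.9066.
Hence β = √(1 − 1/γ²) = √(1 − 0.275094) = √0.724906 = 0.851.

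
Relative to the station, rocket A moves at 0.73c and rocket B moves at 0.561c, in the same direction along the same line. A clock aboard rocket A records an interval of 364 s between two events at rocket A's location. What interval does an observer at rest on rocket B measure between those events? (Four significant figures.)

379.9 s

Transform rocket A's velocity into rocket B's frame: (0.73 − 0.561)/(1 − 0.73·0.561) = 0.169/0.59047, so the relative speed is 0.28621c.
At |u| = 0.28621c, γ = (1 − 0.0819162)^(−1/2) = 1.0437.
The clock on rocket A records proper time, so rocket B measures Δt = γΔτ = 1.0437 × 364 = 379.9 s.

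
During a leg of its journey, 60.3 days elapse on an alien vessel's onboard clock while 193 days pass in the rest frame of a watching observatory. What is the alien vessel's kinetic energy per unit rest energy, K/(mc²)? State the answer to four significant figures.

The time-dilation ratio gives γ = 193/60.3 = 3.20066.
K/(mc²) = γ − 1 = 3.20066 − 1 = 2.201.

2.201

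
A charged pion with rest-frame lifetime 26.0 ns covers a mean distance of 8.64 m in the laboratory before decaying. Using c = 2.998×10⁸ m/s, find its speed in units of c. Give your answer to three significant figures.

0.742c

d = βγcτ ⇒ βγ = d/(cτ) = 8.640 m / (7.7948 m) = 1.1084.
β = (βγ)/√(1+(βγ)²) = 1.1084/√2.22855 = 0.742.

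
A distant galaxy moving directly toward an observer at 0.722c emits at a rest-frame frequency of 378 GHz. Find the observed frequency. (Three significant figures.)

941 GHz

Relativistic Doppler (source moving toward): f_obs = f_src · √((1+β)/(1−β)).
With β = 0.722: factor = √(1.722/0.278) = 2.4888.
f_obs = 378 × 2.4888 = 941 GHz.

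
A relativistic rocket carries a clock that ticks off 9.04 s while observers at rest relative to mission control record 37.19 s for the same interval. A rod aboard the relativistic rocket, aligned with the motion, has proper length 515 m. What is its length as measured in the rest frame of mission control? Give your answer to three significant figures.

γ = Δt/Δτ = 37.19/9.04 = 4.11394.
L = L₀/γ = 515/4.11394 = 125 m.

125 m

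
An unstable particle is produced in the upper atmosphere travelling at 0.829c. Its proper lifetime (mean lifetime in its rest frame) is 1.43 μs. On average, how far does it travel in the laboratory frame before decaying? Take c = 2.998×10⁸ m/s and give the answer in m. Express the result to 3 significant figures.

γ = 1/√(1 − β²) = 1/√(1 − 0.687241) = 1/√0.312759 = 1/0.559249 = 1.7881.
Lab-frame lifetime: Δt = γτ = 1.7881 × 1.43 μs = 2.557 μs.
Distance: d = vΔt = 0.829 × 2.998×10⁸ m/s × 2.5570×10^-6 s = 636 m.

636 m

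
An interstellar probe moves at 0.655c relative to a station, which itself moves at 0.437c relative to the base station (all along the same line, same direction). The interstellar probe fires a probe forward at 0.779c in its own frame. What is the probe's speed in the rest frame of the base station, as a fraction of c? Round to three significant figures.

Apply u = (u'+v)/(1+u'v) twice. Probe in the station frame: (0.779+0.655)/(1+0.779·0.655) = 1.434/1.510245 = 0.94951c.
That velocity, transformed to the rest frame of the base station: (0.94951+0.437)/(1+0.94951·0.437) = 1.38651/1.41493587 = 0.97991c.

0.980c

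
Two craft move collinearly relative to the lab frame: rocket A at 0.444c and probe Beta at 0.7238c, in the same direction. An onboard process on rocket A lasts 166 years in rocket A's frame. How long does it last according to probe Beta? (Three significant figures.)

182 years

The velocity of rocket A relative to probe Beta is (0.444 − 0.7238)c / (1 − 0.444×0.7238) = −0.4123c; relative speed 0.4123c.
γ for this relative speed: γ = 1/√(1 − 0.169991) = 1.0976.
The clock on rocket A records proper time, so probe Beta measures Δt = γΔτ = 1.0976 × 166 = 182 years.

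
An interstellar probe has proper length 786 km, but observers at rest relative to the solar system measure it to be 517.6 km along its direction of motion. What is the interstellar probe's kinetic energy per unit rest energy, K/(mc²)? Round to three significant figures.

γ = L₀/L = 786/517.6 = 1.51855.
Since K = (γ−1)mc², K/(mc²) = 1.51855 − 1 = 0.519.

0.519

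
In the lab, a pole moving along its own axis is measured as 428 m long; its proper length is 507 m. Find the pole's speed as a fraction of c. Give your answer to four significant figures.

Length contraction gives γ = L₀/L = 507/428 = 1.1846.
β = √(1 − 1/γ²) = √0.287382 = 0.5361.

0.5361c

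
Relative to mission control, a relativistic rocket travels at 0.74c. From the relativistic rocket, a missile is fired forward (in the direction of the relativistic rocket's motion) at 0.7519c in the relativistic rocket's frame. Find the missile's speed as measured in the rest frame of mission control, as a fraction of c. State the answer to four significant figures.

Relativistic velocity addition: u = (u' + v)/(1 + u'v/c²), with u' = 0.7519c and v = 0.74c.
Numerator: 0.7519 + 0.74 = 1.4919. Denominator: 1 + (0.7519)(0.74) = 1.556406.
u = 1.4919/1.556406 = 0.95855, so the speed is 0.9586c.

0.9586c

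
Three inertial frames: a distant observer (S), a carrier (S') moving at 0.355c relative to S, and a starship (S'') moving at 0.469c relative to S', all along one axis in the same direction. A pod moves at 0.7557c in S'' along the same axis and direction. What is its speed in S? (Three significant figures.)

0.953c

Compose velocities in two stages. Stage 1 (into S'): u₁ = (0.7557+0.469)/(1+0.7557×0.469) = 0.90422.
Stage 2 (into S): u = (0.90422+0.355)/(1+0.90422×0.355) = 0.95323, so the speed is 0.953c.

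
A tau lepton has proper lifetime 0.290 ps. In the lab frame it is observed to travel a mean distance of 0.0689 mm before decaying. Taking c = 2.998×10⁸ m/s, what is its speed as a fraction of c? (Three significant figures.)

Let x = d/(cτ) = 6.890×10^-5 m / (2.998×10⁸ m/s × 2.900×10^-13 s) = 0.79248. Since d = βγcτ, x = βγ = β/√(1−β²).
Solving: β² = x²/(1+x²) = 0.628025/1.628025 = 0.385759, so β = 0.621.

0.621c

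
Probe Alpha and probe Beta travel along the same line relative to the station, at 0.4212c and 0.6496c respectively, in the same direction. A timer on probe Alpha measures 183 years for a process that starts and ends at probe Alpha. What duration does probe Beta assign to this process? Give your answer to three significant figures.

The velocity of probe Alpha relative to probe Beta is (0.4212 − 0.6496)c / (1 − 0.4212×0.6496) = −0.31443c; relative speed 0.31443c.
γ for this relative speed: γ = 1/√(1 − 0.0988662) = 1.0534.
Probe Alpha's interval is proper; time dilation gives Δt_B = γΔτ = 1.0534 × 183 years = 193 years.

193 years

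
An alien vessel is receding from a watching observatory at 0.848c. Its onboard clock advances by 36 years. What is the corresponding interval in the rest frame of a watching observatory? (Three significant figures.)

β² = 0.719104, so γ = 1/√0.280896 = 1.8868.
The onboard clock measures proper time, so the interval in the rest frame of a watching observatory is dilated: Δt = γ·Δτ = 1.8868 × 36 years = 67.9 years.

67.9 years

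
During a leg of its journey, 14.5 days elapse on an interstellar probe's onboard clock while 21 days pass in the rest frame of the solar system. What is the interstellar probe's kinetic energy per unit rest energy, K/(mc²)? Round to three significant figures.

0.448

From Δt = γΔτ: γ = 21/14.5 = 1.44828.
K/(mc²) = γ − 1 = 1.44828 − 1 = 0.448.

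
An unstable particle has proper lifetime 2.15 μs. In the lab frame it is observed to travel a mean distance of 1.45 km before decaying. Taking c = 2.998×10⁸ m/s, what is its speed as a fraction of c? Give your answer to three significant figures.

0.914c

d = βγcτ ⇒ βγ = d/(cτ) = 1450 m / (644.57 m) = 2.2496.
β = (βγ)/√(1+(βγ)²) = 2.2496/√6.0607 = 0.914.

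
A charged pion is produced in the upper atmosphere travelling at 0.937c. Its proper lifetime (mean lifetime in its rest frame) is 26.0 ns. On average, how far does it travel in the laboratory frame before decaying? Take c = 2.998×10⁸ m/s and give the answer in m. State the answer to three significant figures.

γ = 1/√(1 − β²) = 1/√(1 − 0.877969) = 1/√0.122031 = 1/0.349329 = 2.8626.
Lab-frame lifetime: Δt = γτ = 2.8626 × 26.0 ns = 74.428 ns.
Distance: d = vΔt = 0.937 × 2.998×10⁸ m/s × 7.4428×10^-8 s = 20.9 m.

20.9 m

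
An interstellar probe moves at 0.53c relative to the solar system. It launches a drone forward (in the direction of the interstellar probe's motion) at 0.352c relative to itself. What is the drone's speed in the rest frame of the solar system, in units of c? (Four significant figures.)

Relativistic velocity addition: u = (u' + v)/(1 + u'v/c²), with u' = 0.352c and v = 0.53c.
Numerator: 0.352 + 0.53 = 0.882. Denominator: 1 + (0.352)(0.53) = 1.18656.
u = 0.882/1.18656 = 0.74333, so the speed is 0.7433c.

0.7433c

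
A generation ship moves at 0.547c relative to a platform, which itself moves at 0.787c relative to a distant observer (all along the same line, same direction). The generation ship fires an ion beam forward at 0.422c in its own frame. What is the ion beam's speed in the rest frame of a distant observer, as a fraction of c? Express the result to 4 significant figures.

Apply u = (u'+v)/(1+u'v) twice. Ion beam in the platform frame: (0.422+0.547)/(1+0.422·0.547) = 0.969/1.230834 = 0.78727c.
That velocity, transformed to the rest frame of a distant observer: (0.78727+0.787)/(1+0.78727·0.787) = 1.57427/1.61958149 = 0.97202c.

0.9720c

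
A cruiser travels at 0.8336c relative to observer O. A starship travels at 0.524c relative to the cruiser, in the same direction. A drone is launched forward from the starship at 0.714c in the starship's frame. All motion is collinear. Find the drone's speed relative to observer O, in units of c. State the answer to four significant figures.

0.9906c

Compose velocities in two stages. Stage 1 (into S'): u₁ = (0.714+0.524)/(1+0.714×0.524) = 0.90093.
Stage 2 (into S): u = (0.90093+0.8336)/(1+0.90093×0.8336) = 0.99059, so the speed is 0.9906c.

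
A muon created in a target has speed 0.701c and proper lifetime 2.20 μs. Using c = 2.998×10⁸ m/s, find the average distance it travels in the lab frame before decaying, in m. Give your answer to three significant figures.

Lorentz factor: γ = (1 − 0.491401)^(−1/2) = 1.4022.
Lab-frame lifetime: Δt = γτ = 1.4022 × 2.20 μs = 3.0848 μs.
Distance: d = vΔt = 0.701 × 2.998×10⁸ m/s × 3.0848×10^-6 s = 648 m.

648 m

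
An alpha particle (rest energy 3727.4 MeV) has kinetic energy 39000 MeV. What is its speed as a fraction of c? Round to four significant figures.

K = (γ−1)mc², so γ = 1 + 39000/3727.4 = 11.463.
Then v/c = √(1 − γ⁻²) = √(1 − 0.00761033) = √0.99238967 = 0.9962.

0.9962c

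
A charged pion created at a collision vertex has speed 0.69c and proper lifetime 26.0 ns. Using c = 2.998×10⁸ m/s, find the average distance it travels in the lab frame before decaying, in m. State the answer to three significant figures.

Lorentz factor: γ = (1 − 0.4761)^(−1/2) = 1.3816.
Lab-frame lifetime: Δt = γτ = 1.3816 × 26.0 ns = 35.922 ns.
Distance: d = vΔt = 0.69 × 2.998×10⁸ m/s × 3.5922×10^-8 s = 7.43 m.

7.43 m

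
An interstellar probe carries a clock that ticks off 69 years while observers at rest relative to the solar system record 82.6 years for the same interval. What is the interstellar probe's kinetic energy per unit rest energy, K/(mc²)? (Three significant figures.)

From Δt = γΔτ: γ = 82.6/69 = 1.1971.
K/(mc²) = γ − 1 = 1.1971 − 1 = 0.197.

0.197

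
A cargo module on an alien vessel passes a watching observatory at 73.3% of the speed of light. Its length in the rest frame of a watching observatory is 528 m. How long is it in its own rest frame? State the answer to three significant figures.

γ = 1/√(1 − β²) = 1/√(1 − 0.537289) = 1/√0.462711 = 1/0.680229 = 1.4701.
Proper length: L₀ = γ·L = 1.4701 × 528 = 776 m.

776 m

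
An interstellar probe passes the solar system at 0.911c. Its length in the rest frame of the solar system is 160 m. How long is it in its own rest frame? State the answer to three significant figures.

388 m

With β = 0.911, γ = 1/√(1 − 0.911²) = 1/√0.170079 = 2.4248.
Proper length: L₀ = γ·L = 2.4248 × 160 = 388 m.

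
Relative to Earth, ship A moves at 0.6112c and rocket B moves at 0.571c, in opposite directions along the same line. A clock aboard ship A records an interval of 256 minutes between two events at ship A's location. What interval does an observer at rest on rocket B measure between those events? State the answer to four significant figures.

Transform ship A's velocity into rocket B's frame: (0.6112 + 0.571)/(1 + 0.6112·0.571) = 1.1822/1.3489952, so the relative speed is 0.87636c.
γ for this relative speed: γ = 1/√(1 − 0.768007) = 2.0762.
The clock on ship A records proper time, so rocket B measures Δt = γΔτ = 2.0762 × 256 = 531.5 minutes.

531.5 minutes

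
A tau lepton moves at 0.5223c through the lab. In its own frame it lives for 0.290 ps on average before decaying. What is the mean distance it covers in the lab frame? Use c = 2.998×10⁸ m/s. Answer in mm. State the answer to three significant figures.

0.0533 mm

With β = 0.5223, γ = 1/√(1 − 0.5223²) = 1/√0.72720271 = 1.1727.
Lab-frame lifetime: Δt = γτ = 1.1727 × 0.290 ps = 0.34008 ps.
Distance: d = vΔt = 0.5223 × 2.998×10⁸ m/s × 3.4008×10^-13 s = 5.33×10^-5 m = 0.0533 mm.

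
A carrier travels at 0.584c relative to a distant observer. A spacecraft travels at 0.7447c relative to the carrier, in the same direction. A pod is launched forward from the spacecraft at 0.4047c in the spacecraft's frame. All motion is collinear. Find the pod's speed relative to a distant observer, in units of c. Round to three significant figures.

0.968c

Apply u = (u'+v)/(1+u'v) twice. Pod in the carrier frame: (0.4047+0.7447)/(1+0.4047·0.7447) = 1.1494/1.30138009 = 0.88322c.
That velocity, transformed to the rest frame of a distant observer: (0.88322+0.584)/(1+0.88322·0.584) = 1.46722/1.51580048 = 0.96795c.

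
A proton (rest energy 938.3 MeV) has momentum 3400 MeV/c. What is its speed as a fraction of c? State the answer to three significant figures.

0.964c

βγ = pc/(mc²) = 3400/938.3 = 3.6236.
Since γ² = 1 + (βγ)² = 14.1305, γ = √14.1305 = 3.75906, and β = (βγ)/γ = 3.6236/3.75906 = 0.964.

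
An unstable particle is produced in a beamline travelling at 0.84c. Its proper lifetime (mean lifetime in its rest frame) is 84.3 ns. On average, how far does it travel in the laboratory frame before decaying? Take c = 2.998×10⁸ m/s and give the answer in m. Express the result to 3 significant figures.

β² = 0.7056, so γ = 1/√0.2944 = 1.843.
Lab-frame lifetime: Δt = γτ = 1.843 × 84.3 ns = 155.36 ns.
Distance: d = vΔt = 0.84 × 2.998×10⁸ m/s × 1.5536×10^-7 s = 39.1 m.

39.1 m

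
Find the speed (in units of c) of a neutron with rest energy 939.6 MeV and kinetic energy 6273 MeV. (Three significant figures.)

0.991c

K = (γ−1)mc², so γ = 1 + 6273/939.6 = 7.6762.
Then v/c = √(1 − γ⁻²) = √(1 − 0.016971) = √0.983029 = 0.991.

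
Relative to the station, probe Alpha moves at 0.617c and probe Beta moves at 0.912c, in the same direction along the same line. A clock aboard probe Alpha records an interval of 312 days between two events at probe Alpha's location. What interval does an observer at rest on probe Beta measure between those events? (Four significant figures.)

422.7 days

Speed of probe Alpha in probe Beta's frame: u = (v_A − v_B)/(1 − v_A v_B/c²) = (0.617 − 0.912)/(1 − 0.617×0.912) = −0.295/0.437296 = −0.6746; |u| = 0.6746c.
At |u| = 0.6746c, γ = (1 − 0.455085)^(−1/2) = 1.3547.
The clock on probe Alpha records proper time, so probe Beta measures Δt = γΔτ = 1.3547 × 312 = 422.7 days.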